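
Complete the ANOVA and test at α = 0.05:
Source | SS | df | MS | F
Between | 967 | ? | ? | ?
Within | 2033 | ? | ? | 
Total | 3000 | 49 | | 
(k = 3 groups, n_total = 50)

df_between = 2, df_within = 47. MS_between = 483.5, MS_within = 43.26. F = 11.178, F_crit ≈ 3.195. Reject H₀.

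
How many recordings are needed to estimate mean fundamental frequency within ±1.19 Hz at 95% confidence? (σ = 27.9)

n = (z*σ/E)² = (1.96×27.9/1.19)² = 2111.7 → n = 2112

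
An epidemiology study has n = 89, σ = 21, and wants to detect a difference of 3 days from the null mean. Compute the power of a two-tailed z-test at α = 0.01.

SE = σ/√n = 21/√89 = 2.226. Non-centrality λ = d/SE = 3/2.226 = 1.348. Power ≈ Φ(λ - z_{α/2}) = Φ(1.348 - 2.576) = Φ(-1.228) = 0.11.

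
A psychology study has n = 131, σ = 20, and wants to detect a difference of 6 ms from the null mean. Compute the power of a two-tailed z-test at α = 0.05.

SE = σ/√n = 20/√131 = 1.747. Non-centrality λ = d/SE = 6/1.747 = 3.434. Power ≈ Φ(λ - z_{α/2}) = Φ(3.434 - 1.96) = Φ(1.474) = 0.93.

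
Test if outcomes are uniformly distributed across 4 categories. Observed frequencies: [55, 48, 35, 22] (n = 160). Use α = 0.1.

Expected = 40 each. χ² = Σ(O-E)²/E = 15.95. df = 3, critical value = 6.251. Reject H₀.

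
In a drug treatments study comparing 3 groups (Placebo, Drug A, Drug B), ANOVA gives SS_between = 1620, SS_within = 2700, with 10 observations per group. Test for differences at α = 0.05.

df_between = 2, df_within = 27. F = MS_between/MS_within = 810.0/100.0 = 8.1. F_crit ≈ 3.354. Reject H₀. At least one mean differs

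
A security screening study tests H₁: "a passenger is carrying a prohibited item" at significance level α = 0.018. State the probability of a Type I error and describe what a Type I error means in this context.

P(Type I error) = α = 0.018. A Type I error is rejecting H₀ when H₀ is actually true (false positive) — here, concluding that a passenger is carrying a prohibited item when in fact this is not the case. Consequence: detaining an innocent passenger — delay and inconvenience.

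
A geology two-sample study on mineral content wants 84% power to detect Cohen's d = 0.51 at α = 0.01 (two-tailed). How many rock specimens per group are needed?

z_{α/2} = 2.576, z_β = Φ⁻¹(0.84) = 0.994. For medium effect (d = 0.51): n per group = 2(z_{α/2} + z_β)²/d² = 2(2.576 + 0.994)²/0.51² = 98.0 → 98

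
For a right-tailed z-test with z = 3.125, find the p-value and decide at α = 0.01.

p = P(Z > 3.125) = 1 - Φ(3.125) ≈ 0.0009. Since p < 0.01, reject H₀ (significant) at α = 0.01.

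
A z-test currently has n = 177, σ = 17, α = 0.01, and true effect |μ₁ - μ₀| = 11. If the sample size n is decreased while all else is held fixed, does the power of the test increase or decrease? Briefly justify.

Power decreases: a smaller n inflates the standard error σ/√n, pulling the sampling distribution under H₁ back toward the critical value.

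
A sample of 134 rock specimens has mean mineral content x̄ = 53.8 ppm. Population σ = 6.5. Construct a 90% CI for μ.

CI = x̄ ± z*(σ/√n) = 53.8 ± 1.645(6.5/√134) = 53.8 ± 0.92 = (52.88, 54.72)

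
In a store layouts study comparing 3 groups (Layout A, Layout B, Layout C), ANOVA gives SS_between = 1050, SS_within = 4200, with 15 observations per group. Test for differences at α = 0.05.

df_between = 2, df_within = 42. F = MS_between/MS_within = 525.0/100.0 = 5.25. F_crit ≈ 3.22. Reject H₀. At least one mean differs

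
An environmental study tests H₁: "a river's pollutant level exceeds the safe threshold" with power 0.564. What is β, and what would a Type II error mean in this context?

β = 1 - power = 1 - 0.564 = 0.436. A Type II error is failing to reject H₀ when H₀ is false (false negative) — here, failing to conclude that a river's pollutant level exceeds the safe threshold when in fact it is true. Consequence: allowing unsafe pollution to continue.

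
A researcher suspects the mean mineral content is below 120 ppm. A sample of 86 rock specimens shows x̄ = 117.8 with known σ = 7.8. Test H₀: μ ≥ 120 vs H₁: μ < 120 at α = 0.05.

z = -2.616. Critical value: -1.645. Reject H₀.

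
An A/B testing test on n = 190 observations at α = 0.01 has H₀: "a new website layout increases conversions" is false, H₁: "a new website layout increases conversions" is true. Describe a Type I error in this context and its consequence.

Type I error: rejecting H₀ when it is true — concluding that a new website layout increases conversions when in fact it is not. Consequence: rolling out a layout that doesn't actually help — wasted engineering effort.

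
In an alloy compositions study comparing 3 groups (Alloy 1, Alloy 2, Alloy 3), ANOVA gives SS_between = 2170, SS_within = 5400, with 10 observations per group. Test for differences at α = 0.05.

df_between = 2, df_within = 27. F = MS_between/MS_within = 1085.0/200.0 = 5.425. F_crit ≈ 3.354. Reject H₀. At least one mean differs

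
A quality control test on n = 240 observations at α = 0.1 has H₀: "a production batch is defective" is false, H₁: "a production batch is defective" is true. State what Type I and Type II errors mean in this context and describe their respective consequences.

Type I (false positive): concluding that a production batch is defective when it is not — scrapping a good batch — wasted material and cost for no reason. Type II (false negative): failing to conclude that a production batch is defective when it is — shipping a defective batch — faulty products reach customers. Which is costlier depends on domain priorities and is a judgement call rather than a statistical fact.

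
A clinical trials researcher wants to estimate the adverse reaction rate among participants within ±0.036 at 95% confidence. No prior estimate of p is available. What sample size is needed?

Conservative approach: use p = 0.5 (maximizes p(1-p) = 0.25). n = z²(0.25)/E² = 1.96²×0.25/0.036² = 741.05 → n = 742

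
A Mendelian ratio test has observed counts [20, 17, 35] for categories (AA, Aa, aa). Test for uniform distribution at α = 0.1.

Expected = 24 each. χ² = Σ(O-E)²/E = 7.75. df = 2, critical value = 4.605. Reject H₀.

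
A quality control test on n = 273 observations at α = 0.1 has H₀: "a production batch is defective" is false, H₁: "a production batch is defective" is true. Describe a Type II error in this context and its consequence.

Type II error: failing to reject H₀ when it is false — concluding that a production batch is defective is not supported when in fact it is. Consequence: shipping a defective batch — faulty products reach customers.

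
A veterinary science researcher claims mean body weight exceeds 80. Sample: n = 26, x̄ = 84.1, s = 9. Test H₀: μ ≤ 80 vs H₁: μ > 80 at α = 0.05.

t = (84.1 - 80)/(9/√26) = 2.323, df = 25. Critical t = 1.708. Reject H₀.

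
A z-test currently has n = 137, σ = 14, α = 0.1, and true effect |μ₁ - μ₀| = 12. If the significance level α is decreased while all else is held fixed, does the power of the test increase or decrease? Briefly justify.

Power decreases: a smaller α raises the critical value, so less of the H₁ sampling distribution falls in the rejection region.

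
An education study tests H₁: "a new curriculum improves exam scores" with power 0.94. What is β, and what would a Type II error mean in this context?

β = 1 - power = 1 - 0.94 = 0.06. A Type II error is failing to reject H₀ when H₀ is false (false negative) — here, failing to conclude that a new curriculum improves exam scores when in fact it is true. Consequence: keeping the old curriculum when the new one would have helped students.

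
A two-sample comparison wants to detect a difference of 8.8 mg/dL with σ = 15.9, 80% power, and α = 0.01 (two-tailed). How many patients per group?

n per group = 2(z_α/2 + z_β)²σ²/d² = 2×(2.576 + 0.84)²×15.9²/8.8² = 76.2 → n = 77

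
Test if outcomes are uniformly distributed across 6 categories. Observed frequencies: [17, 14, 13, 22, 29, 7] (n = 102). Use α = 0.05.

Expected = 17 each. χ² = Σ(O-E)²/E = 17.294. df = 5, critical value = 11.07. Reject H₀.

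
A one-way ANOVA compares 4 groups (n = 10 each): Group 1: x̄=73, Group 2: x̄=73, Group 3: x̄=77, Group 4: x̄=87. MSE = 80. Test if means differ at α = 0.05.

Grand mean = 77.5. SS_between = 1310.0, MS_between = 436.67. F = 5.458, F_crit ≈ 2.866. Reject H₀.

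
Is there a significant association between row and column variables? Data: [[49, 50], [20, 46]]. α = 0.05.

χ² = 5.995. df = 1, critical = 3.841. Reject H₀. Variables are dependent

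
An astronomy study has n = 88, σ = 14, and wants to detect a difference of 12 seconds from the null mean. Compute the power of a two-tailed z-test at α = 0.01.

SE = σ/√n = 14/√88 = 1.492. Non-centrality λ = d/SE = 12/1.492 = 8.041. Power ≈ Φ(λ - z_{α/2}) = Φ(8.041 - 2.576) = Φ(5.465) = 1.0.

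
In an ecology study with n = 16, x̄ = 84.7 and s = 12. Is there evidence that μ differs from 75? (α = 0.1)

t = (x̄ - μ₀)/(s/√n) = (84.7 - 75)/(12/√16) = 3.233. df = 15, critical t = ±1.753. Reject H₀.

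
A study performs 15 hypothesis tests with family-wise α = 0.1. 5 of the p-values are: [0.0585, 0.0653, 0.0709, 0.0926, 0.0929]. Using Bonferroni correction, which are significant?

Bonferroni α = 0.1/15 = 0.00667. None of the given p-values are significant.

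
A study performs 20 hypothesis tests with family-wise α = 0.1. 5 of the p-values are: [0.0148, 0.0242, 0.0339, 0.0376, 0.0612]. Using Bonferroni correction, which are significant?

Bonferroni α = 0.1/20 = 0.005. None of the given p-values are significant.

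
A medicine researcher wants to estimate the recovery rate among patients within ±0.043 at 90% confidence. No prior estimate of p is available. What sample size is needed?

Conservative approach: use p = 0.5 (maximizes p(1-p) = 0.25). n = z²(0.25)/E² = 1.645²×0.25/0.043² = 365.9 → n = 366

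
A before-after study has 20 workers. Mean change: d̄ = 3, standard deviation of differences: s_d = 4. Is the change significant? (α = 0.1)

t = d̄/(s_d/√n) = 3/(4/√20) = 3.354. df = 19, critical t = ±1.729. Reject H₀.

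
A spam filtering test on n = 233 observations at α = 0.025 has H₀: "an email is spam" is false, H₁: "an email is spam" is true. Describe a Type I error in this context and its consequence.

Type I error: rejecting H₀ when it is true — concluding that an email is spam when in fact it is not. Consequence: a legitimate email is sent to the spam folder and the user misses it.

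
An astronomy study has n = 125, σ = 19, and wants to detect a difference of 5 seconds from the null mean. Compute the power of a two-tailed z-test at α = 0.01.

SE = σ/√n = 19/√125 = 1.699. Non-centrality λ = d/SE = 5/1.699 = 2.942. Power ≈ Φ(λ - z_{α/2}) = Φ(2.942 - 2.576) = Φ(0.366) = 0.643.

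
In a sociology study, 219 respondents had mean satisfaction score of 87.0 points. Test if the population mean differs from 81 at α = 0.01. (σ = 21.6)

z = (x̄ - μ₀)/(σ/√n) = (87.0 - 81)/(21.6/√219) = 4.111. Critical value: ±2.576. Since |4.111| > 2.576, Reject H₀.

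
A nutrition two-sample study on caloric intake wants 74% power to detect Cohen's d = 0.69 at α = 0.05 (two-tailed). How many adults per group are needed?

z_{α/2} = 1.96, z_β = Φ⁻¹(0.74) = 0.643. For medium effect (d = 0.69): n per group = 2(z_{α/2} + z_β)²/d² = 2(1.96 + 0.643)²/0.69² = 28.5 → 29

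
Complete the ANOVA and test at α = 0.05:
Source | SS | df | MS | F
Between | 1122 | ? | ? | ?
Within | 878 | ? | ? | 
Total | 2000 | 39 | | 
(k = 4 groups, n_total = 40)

df_between = 3, df_within = 36. MS_between = 374.0, MS_within = 24.39. F = 15.335, F_crit ≈ 2.866. Reject H₀.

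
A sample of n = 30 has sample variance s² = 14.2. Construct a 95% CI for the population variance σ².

df = 29. χ²_{0.025} = 45.722, χ²_{0.975} = 16.047. CI for σ² = ((n-1)s²/χ²_{α/2}, (n-1)s²/χ²_{1-α/2}) = (29·14.2/45.722, 29·14.2/16.047) = (9.01, 25.66)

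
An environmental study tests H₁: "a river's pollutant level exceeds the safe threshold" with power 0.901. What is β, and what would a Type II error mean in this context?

β = 1 - power = 1 - 0.901 = 0.099. A Type II error is failing to reject H₀ when H₀ is false (false negative) — here, failing to conclude that a river's pollutant level exceeds the safe threshold when in fact it is true. Consequence: allowing unsafe pollution to continue.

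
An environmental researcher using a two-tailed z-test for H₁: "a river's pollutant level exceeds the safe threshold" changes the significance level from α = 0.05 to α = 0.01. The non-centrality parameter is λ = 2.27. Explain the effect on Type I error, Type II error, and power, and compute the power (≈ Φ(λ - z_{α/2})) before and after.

Decreasing α from 0.05 to 0.01:
• Type I error rate decreases (α is the Type I rate by definition).
• Critical value moves from z_{α/2} = 1.96 to 2.576, so power = Φ(λ - z_{α/2}) goes from Φ(2.27 - 1.96) = 0.622 to Φ(2.27 - 2.576) = 0.38.
• Type II error rate β = 1 - power therefore increases (0.378 → 0.62).
Appropriate when false positives are costly — here, shutting down a compliant factory unnecessarily.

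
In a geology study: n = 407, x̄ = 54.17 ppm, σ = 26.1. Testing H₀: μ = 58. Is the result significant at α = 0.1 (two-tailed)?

z = (54.17 - 58)/(26.1/√407) = -2.96. Since |z| > 1.645, significant at α = 0.1.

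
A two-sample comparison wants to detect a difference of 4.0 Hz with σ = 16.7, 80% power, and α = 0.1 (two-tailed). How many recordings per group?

n per group = 2(z_α/2 + z_β)²σ²/d² = 2×(1.645 + 0.84)²×16.7²/4.0² = 215.3 → n = 216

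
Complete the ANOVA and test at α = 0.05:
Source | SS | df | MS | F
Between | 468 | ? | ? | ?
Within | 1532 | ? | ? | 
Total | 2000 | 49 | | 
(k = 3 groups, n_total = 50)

df_between = 2, df_within = 47. MS_between = 234.0, MS_within = 32.6. F = 7.179, F_crit ≈ 3.195. Reject H₀.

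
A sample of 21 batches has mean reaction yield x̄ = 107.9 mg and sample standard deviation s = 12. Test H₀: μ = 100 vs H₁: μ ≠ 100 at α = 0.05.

t = (x̄ - μ₀)/(s/√n) = (107.9 - 100)/(12/√21) = 3.017. df = 20, critical t = ±2.086. Reject H₀.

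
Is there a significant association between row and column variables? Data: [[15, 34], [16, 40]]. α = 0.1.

χ² = 0.052. df = 1, critical = 2.706. Fail to reject H₀. No evidence of dependence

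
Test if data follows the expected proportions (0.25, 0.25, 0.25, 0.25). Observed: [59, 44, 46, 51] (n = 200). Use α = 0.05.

Expected: [50.0, 50.0, 50.0, 50.0]. χ² = 2.68. df = 3, critical = 7.815. Fail to reject H₀.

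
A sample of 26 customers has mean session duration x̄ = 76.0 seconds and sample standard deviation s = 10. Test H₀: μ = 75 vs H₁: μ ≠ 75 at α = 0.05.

t = (x̄ - μ₀)/(s/√n) = (76.0 - 75)/(10/√26) = 0.51. df = 25, critical t = ±2.06. Fail to reject H₀.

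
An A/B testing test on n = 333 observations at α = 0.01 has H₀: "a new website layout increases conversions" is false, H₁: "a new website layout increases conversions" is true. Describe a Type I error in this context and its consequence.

Type I error: rejecting H₀ when it is true — concluding that a new website layout increases conversions when in fact it is not. Consequence: rolling out a layout that doesn't actually help — wasted engineering effort.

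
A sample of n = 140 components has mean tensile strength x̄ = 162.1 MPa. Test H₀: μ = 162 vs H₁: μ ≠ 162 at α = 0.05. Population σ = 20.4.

z = (x̄ - μ₀)/(σ/√n) = (162.1 - 162)/(20.4/√140) = 0.058. Critical value: ±1.96. Since |0.058| ≤ 1.96, Fail to reject H₀.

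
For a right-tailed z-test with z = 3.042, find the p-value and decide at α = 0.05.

p = P(Z > 3.042) = 1 - Φ(3.042) ≈ 0.0012. Since p < 0.05, reject H₀ (significant) at α = 0.05.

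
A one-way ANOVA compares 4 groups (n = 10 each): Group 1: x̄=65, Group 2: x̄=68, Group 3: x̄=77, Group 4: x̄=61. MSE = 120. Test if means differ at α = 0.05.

Grand mean = 67.75. SS_between = 1387.5, MS_between = 462.5. F = 3.854, F_crit ≈ 2.866. Reject H₀.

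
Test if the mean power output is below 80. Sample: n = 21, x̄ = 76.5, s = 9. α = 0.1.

t = (76.5 - 80)/(9/√21) = -1.782, df = 20. Critical t = -1.325. Reject H₀.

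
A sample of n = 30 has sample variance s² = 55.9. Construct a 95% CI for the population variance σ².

df = 29. χ²_{0.025} = 45.722, χ²_{0.975} = 16.047. CI for σ² = ((n-1)s²/χ²_{α/2}, (n-1)s²/χ²_{1-α/2}) = (29·55.9/45.722, 29·55.9/16.047) = (35.46, 101.02)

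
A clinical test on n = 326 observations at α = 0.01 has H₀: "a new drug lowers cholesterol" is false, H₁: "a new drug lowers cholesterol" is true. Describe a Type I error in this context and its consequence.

Type I error: rejecting H₀ when it is true — concluding that a new drug lowers cholesterol when in fact it is not. Consequence: approving an ineffective drug — patients take a useless medication and may skip effective alternatives.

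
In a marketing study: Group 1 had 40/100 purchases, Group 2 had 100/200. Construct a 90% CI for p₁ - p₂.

p̂₁ = 0.4, p̂₂ = 0.5. Difference = -0.1. CI = (-0.199, -0.001)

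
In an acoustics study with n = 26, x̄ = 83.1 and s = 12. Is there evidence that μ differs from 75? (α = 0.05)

t = (x̄ - μ₀)/(s/√n) = (83.1 - 75)/(12/√26) = 3.442. df = 25, critical t = ±2.06. Reject H₀.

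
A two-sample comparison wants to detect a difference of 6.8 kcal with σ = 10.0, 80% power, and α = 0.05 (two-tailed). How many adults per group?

n per group = 2(z_α/2 + z_β)²σ²/d² = 2×(1.96 + 0.84)²×10.0²/6.8² = 33.9 → n = 34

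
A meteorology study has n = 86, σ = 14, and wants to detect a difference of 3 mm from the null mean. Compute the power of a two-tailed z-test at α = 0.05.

SE = σ/√n = 14/√86 = 1.51. Non-centrality λ = d/SE = 3/1.51 = 1.987. Power ≈ Φ(λ - z_{α/2}) = Φ(1.987 - 1.96) = Φ(0.027) = 0.511.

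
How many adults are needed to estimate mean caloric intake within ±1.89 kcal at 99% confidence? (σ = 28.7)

n = (z*σ/E)² = (2.576×28.7/1.89)² = 1530.1 → n = 1531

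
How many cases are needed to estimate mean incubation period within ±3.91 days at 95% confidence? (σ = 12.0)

n = (z*σ/E)² = (1.96×12.0/3.91)² = 36.2 → n = 37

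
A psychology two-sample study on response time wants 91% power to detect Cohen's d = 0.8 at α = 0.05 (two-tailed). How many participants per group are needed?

z_{α/2} = 1.96, z_β = Φ⁻¹(0.91) = 1.341. For large effect (d = 0.8): n per group = 2(z_{α/2} + z_β)²/d² = 2(1.96 + 1.341)²/0.8² = 34.1 → 35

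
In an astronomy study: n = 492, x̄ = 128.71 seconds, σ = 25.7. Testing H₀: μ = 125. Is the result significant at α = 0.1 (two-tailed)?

z = (128.71 - 125)/(25.7/√492) = 3.202. Since |z| > 1.645, significant at α = 0.1.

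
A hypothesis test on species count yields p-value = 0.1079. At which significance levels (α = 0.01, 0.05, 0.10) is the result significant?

p = 0.1079. Not significant at any of the given levels.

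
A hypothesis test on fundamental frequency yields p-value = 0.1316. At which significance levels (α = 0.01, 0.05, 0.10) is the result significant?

p = 0.1316. Not significant at any of the given levels.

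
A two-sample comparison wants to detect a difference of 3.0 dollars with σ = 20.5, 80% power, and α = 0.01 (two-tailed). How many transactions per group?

n per group = 2(z_α/2 + z_β)²σ²/d² = 2×(2.576 + 0.84)²×20.5²/3.0² = 1089.8 → n = 1090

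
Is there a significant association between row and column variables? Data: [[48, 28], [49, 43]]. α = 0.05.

χ² = 1.671. df = 1, critical = 3.841. Fail to reject H₀. No evidence of dependence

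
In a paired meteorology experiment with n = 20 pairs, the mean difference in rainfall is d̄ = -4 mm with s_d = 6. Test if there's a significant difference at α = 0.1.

t = d̄/(s_d/√n) = -4/(6/√20) = -2.981. df = 19, critical t = ±1.729. Reject H₀.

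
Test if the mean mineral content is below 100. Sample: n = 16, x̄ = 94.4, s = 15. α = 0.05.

t = (94.4 - 100)/(15/√16) = -1.493, df = 15. Critical t = -1.753. Fail to reject H₀.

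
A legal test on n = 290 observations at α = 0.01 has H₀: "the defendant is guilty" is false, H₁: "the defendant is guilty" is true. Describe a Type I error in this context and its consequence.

Type I error: rejecting H₀ when it is true — concluding that the defendant is guilty when in fact it is not. Consequence: convicting an innocent person.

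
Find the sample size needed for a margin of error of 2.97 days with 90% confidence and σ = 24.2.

n = (z*σ/E)² = (1.645×24.2/2.97)² = 179.7 → n = 180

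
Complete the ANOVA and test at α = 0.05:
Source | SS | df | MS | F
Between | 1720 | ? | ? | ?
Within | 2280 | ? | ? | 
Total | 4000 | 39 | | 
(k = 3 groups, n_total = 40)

df_between = 2, df_within = 37. MS_between = 860.0, MS_within = 61.62. F = 13.956, F_crit ≈ 3.252. Reject H₀.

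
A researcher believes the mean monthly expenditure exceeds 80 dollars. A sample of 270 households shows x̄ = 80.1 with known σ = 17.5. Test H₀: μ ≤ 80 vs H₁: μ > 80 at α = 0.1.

z = 0.094. Critical value: 1.28. Fail to reject H₀.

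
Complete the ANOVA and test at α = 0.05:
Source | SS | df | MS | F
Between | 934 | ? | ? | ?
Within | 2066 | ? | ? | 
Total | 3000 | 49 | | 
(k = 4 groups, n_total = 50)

df_between = 3, df_within = 46. MS_between = 311.33, MS_within = 44.91. F = 6.932, F_crit ≈ 2.807. Reject H₀.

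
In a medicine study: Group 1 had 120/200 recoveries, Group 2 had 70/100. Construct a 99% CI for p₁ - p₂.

p̂₁ = 0.6, p̂₂ = 0.7. Difference = -0.1. CI = (-0.248, 0.048)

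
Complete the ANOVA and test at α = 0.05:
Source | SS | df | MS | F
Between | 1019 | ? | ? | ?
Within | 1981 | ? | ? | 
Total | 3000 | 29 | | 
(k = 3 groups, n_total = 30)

df_between = 2, df_within = 27. MS_between = 509.5, MS_within = 73.37. F = 6.944, F_crit ≈ 3.354. Reject H₀.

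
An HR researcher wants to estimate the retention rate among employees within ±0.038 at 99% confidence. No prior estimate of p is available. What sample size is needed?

Conservative approach: use p = 0.5 (maximizes p(1-p) = 0.25). n = z²(0.25)/E² = 2.576²×0.25/0.038² = 1148.9 → n = 1149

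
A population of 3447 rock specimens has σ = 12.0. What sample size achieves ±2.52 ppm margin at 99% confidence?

Without FPC: n₀ = (2.576×12.0/2.52)² = 150.471. With FPC: n = n₀N/(n₀+N-1) = 144.2 → n = 145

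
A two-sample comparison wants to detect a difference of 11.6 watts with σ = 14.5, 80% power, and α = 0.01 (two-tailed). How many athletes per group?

n per group = 2(z_α/2 + z_β)²σ²/d² = 2×(2.576 + 0.84)²×14.5²/11.6² = 36.5 → n = 37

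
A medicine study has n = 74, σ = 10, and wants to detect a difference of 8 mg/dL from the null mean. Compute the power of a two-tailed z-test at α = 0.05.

SE = σ/√n = 10/√74 = 1.162. Non-centrality λ = d/SE = 8/1.162 = 6.882. Power ≈ Φ(λ - z_{α/2}) = Φ(6.882 - 1.96) = Φ(4.922) = 1.0.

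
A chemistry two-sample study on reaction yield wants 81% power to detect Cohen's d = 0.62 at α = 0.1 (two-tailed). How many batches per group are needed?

z_{α/2} = 1.645, z_β = Φ⁻¹(0.81) = 0.878. For medium effect (d = 0.62): n per group = 2(z_{α/2} + z_β)²/d² = 2(1.645 + 0.878)²/0.62² = 33.1 → 34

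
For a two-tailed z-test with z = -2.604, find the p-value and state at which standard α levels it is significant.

p = 2·P(Z > |-2.604|) = 2·(1 - Φ(2.604)) ≈ 0.0092. Significant at α = 0.1; Significant at α = 0.05; Significant at α = 0.01.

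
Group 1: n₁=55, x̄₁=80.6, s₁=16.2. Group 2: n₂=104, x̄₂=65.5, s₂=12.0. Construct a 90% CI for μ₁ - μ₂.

Difference = 15.1. SE = √(16.2²/55 + 12.0²/104) = 2.481. CI = (11.02, 19.18)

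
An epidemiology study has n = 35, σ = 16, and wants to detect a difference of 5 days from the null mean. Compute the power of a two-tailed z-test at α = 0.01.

SE = σ/√n = 16/√35 = 2.704. Non-centrality λ = d/SE = 5/2.704 = 1.849. Power ≈ Φ(λ - z_{α/2}) = Φ(1.849 - 2.576) = Φ(-0.727) = 0.234.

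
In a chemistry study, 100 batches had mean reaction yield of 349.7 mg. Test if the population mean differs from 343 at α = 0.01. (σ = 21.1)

z = (x̄ - μ₀)/(σ/√n) = (349.7 - 343)/(21.1/√100) = 3.175. Critical value: ±2.576. Since |3.175| > 2.576, Reject H₀.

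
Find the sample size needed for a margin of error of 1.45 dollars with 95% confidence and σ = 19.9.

n = (z*σ/E)² = (1.96×19.9/1.45)² = 723.6 → n = 724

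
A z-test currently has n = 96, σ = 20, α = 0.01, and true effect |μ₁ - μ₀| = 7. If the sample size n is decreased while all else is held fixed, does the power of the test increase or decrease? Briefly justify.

Power decreases: a smaller n inflates the standard error σ/√n, pulling the sampling distribution under H₁ back toward the critical value.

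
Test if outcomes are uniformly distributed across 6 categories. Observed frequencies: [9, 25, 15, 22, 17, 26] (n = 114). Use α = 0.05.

Expected = 19 each. χ² = Σ(O-E)²/E = 11.263. df = 5, critical value = 11.07. Reject H₀.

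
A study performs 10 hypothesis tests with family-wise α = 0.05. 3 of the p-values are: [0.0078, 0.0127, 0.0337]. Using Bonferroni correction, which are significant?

Bonferroni α = 0.05/10 = 0.005. None of the given p-values are significant.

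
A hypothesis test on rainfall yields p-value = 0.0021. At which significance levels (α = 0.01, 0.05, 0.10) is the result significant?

p = 0.0021. Significant at: α = 0.01, 0.05, 0.1.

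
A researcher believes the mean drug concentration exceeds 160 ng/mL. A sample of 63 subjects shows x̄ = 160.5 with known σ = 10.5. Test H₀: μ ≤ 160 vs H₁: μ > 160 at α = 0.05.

z = 0.378. Critical value: 1.645. Fail to reject H₀.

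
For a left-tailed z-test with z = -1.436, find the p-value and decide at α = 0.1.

p = P(Z < -1.436) = Φ(-1.436) ≈ 0.0755. Since p < 0.1, reject H₀ (significant) at α = 0.1.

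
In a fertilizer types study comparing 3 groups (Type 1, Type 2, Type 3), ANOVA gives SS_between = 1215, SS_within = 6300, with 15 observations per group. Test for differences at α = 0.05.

df_between = 2, df_within = 42. F = MS_between/MS_within = 607.5/150.0 = 4.05. F_crit ≈ 3.22. Reject H₀. At least one mean differs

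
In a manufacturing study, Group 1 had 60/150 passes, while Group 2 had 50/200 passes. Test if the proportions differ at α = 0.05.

p̂₁ = 0.4, p̂₂ = 0.25, pooled p̂ = 0.314. z = 2.991. Critical: ±1.96. Reject H₀.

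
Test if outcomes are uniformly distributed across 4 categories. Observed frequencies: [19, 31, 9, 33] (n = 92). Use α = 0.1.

Expected = 23 each. χ² = Σ(O-E)²/E = 16.348. df = 3, critical value = 6.251. Reject H₀.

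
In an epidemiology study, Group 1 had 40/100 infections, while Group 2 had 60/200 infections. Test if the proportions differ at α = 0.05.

p̂₁ = 0.4, p̂₂ = 0.3, pooled p̂ = 0.333. z = 1.732. Critical: ±1.96. Fail to reject H₀.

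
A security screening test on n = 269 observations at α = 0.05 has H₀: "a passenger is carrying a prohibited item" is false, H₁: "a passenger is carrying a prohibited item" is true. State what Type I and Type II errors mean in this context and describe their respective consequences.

Type I (false positive): concluding that a passenger is carrying a prohibited item when it is not — detaining an innocent passenger — delay and inconvenience. Type II (false negative): failing to conclude that a passenger is carrying a prohibited item when it is — letting a prohibited item through — security breach. Which is costlier depends on domain priorities and is a judgement call rather than a statistical fact.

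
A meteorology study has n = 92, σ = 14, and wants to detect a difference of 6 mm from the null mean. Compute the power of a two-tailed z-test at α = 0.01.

SE = σ/√n = 14/√92 = 1.46. Non-centrality λ = d/SE = 6/1.46 = 4.111. Power ≈ Φ(λ - z_{α/2}) = Φ(4.111 - 2.576) = Φ(1.535) = 0.938.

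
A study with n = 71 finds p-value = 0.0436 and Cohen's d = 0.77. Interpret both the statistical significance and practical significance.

Statistically significant (p = 0.0436 < 0.05). Cohen's d = 0.77 indicates a medium effect size. Both statistical and practical significance should be considered.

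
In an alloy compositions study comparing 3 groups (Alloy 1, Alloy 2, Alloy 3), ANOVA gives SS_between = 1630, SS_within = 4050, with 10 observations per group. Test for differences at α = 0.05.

df_between = 2, df_within = 27. F = MS_between/MS_within = 815.0/150.0 = 5.433. F_crit ≈ 3.354. Reject H₀. At least one mean differs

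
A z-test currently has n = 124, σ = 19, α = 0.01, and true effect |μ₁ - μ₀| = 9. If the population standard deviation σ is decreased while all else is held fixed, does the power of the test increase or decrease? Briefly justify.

Power increases: a smaller σ shrinks the standard error σ/√n, moving the sampling distribution under H₁ further from the critical value.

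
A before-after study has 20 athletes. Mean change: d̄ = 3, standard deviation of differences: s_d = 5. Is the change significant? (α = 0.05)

t = d̄/(s_d/√n) = 3/(5/√20) = 2.683. df = 19, critical t = ±2.093. Reject H₀.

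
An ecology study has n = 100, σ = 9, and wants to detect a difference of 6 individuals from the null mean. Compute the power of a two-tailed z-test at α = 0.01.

SE = σ/√n = 9/√100 = 0.9. Non-centrality λ = d/SE = 6/0.9 = 6.667. Power ≈ Φ(λ - z_{α/2}) = Φ(6.667 - 2.576) = Φ(4.091) = 1.0.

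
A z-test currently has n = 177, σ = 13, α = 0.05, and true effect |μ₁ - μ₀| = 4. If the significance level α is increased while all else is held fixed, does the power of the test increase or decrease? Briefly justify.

Power increases: a larger α lowers the critical value, so more of the H₁ sampling distribution falls in the rejection region.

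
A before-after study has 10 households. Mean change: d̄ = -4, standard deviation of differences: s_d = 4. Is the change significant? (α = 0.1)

t = d̄/(s_d/√n) = -4/(4/√10) = -3.162. df = 9, critical t = ±1.833. Reject H₀.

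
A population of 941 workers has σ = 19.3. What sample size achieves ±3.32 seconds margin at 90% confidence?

Without FPC: n₀ = (1.645×19.3/3.32)² = 91.447. With FPC: n = n₀N/(n₀+N-1) = 83.4 → n = 84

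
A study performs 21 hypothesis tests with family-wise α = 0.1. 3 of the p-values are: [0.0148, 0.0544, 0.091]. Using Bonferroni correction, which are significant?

Bonferroni α = 0.1/21 = 0.00476. None of the given p-values are significant.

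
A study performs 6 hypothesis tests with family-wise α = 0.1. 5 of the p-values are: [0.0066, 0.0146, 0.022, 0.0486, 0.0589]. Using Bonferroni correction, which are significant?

Bonferroni α = 0.1/6 = 0.01667. Significant p-values: [0.0066, 0.0146]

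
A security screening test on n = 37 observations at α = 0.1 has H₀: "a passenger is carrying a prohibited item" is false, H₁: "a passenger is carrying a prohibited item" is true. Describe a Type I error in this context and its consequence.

Type I error: rejecting H₀ when it is true — concluding that a passenger is carrying a prohibited item when in fact it is not. Consequence: detaining an innocent passenger — delay and inconvenience.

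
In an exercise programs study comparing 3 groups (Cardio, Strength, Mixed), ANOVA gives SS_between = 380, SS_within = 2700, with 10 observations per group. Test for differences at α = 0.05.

df_between = 2, df_within = 27. F = MS_between/MS_within = 190.0/100.0 = 1.9. F_crit ≈ 3.354. Fail to reject H₀.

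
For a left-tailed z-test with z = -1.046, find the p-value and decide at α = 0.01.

p = P(Z < -1.046) = Φ(-1.046) ≈ 0.1478. Since p ≥ 0.01, fail to reject H₀ (not significant) at α = 0.01.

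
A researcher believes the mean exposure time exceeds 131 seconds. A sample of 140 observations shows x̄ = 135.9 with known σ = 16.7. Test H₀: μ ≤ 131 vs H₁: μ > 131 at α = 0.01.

z = 3.472. Critical value: 2.33. Reject H₀.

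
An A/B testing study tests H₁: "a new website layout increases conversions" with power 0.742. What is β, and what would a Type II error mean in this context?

β = 1 - power = 1 - 0.742 = 0.258. A Type II error is failing to reject H₀ when H₀ is false (false negative) — here, failing to conclude that a new website layout increases conversions when in fact it is true. Consequence: discarding a layout that would have improved conversions — lost revenue.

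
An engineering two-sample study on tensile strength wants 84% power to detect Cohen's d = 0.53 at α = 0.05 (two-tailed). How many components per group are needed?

z_{α/2} = 1.96, z_β = Φ⁻¹(0.84) = 0.994. For medium effect (d = 0.53): n per group = 2(z_{α/2} + z_β)²/d² = 2(1.96 + 0.994)²/0.53² = 62.1 → 63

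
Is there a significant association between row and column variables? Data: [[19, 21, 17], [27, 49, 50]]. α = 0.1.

χ² = 3.297. df = 2, critical = 4.605. Fail to reject H₀. No evidence of dependence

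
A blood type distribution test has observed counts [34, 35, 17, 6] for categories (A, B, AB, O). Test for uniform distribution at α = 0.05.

Expected = 23 each. χ² = Σ(O-E)²/E = 25.652. df = 3, critical value = 7.815. Reject H₀.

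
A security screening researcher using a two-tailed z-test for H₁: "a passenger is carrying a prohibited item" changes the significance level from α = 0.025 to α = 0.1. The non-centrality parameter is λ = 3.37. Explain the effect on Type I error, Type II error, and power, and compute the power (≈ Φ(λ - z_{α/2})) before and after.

Increasing α from 0.025 to 0.1:
• Type I error rate increases (α is the Type I rate by definition).
• Critical value moves from z_{α/2} = 2.241 to 1.645, so power = Φ(λ - z_{α/2}) goes from Φ(3.37 - 2.241) = 0.871 to Φ(3.37 - 1.645) = 0.958.
• Type II error rate β = 1 - power therefore decreases (0.129 → 0.042).
Appropriate when false negatives are costly — here, letting a prohibited item through — security breach.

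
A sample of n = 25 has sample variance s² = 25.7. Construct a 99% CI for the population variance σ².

df = 24. χ²_{0.005} = 45.559, χ²_{0.995} = 9.886. CI for σ² = ((n-1)s²/χ²_{α/2}, (n-1)s²/χ²_{1-α/2}) = (24·25.7/45.559, 24·25.7/9.886) = (13.54, 62.39)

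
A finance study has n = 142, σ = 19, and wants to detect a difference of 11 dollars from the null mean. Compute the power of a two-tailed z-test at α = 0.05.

SE = σ/√n = 19/√142 = 1.594. Non-centrality λ = d/SE = 11/1.594 = 6.899. Power ≈ Φ(λ - z_{α/2}) = Φ(6.899 - 1.96) = Φ(4.939) = 1.0.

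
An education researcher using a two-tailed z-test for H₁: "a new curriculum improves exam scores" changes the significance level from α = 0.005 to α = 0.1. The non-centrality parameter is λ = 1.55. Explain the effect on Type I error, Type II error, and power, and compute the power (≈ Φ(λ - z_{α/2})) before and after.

Increasing α from 0.005 to 0.1:
• Type I error rate increases (α is the Type I rate by definition).
• Critical value moves from z_{α/2} = 2.807 to 1.645, so power = Φ(λ - z_{α/2}) goes from Φ(1.55 - 2.807) = 0.104 to Φ(1.55 - 1.645) = 0.462.
• Type II error rate β = 1 - power therefore decreases (0.896 → 0.538).
Appropriate when false negatives are costly — here, keeping the old curriculum when the new one would have helped students.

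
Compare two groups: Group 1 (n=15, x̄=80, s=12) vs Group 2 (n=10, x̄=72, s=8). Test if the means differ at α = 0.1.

Pooled sp = 10.62. t = 1.846, df = 23. Critical t = ±1.714. Reject H₀.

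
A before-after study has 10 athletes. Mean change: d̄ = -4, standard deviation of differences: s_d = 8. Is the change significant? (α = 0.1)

t = d̄/(s_d/√n) = -4/(8/√10) = -1.581. df = 9, critical t = ±1.833. Fail to reject H₀.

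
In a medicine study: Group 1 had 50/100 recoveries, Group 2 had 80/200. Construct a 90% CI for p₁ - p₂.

p̂₁ = 0.5, p̂₂ = 0.4. Difference = 0.1. CI = (-0.0, 0.2)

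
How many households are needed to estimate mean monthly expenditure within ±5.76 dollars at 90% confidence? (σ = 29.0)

n = (z*σ/E)² = (1.645×29.0/5.76)² = 68.6 → n = 69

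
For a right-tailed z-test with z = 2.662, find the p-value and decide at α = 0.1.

p = P(Z > 2.662) = 1 - Φ(2.662) ≈ 0.0039. Since p < 0.1, reject H₀ (significant) at α = 0.1.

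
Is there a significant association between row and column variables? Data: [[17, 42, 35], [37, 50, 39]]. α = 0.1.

χ² = 3.744. df = 2, critical = 4.605. Fail to reject H₀. No evidence of dependence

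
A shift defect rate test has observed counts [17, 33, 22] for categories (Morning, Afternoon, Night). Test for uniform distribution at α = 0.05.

Expected = 24 each. χ² = Σ(O-E)²/E = 5.583. df = 2, critical value = 5.991. Fail to reject H₀.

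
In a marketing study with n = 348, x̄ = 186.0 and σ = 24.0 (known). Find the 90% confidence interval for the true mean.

CI = x̄ ± z*(σ/√n) = 186.0 ± 1.645(24.0/√348) = 186.0 ± 2.12 = (183.88, 188.12)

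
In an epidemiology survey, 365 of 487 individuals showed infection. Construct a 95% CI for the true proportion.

p̂ = 0.749. CI = p̂ ± z*√(p̂(1-p̂)/n) = (0.711, 0.788)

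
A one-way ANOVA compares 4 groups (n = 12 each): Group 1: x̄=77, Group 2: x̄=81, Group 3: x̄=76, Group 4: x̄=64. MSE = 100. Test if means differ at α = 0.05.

Grand mean = 74.5. SS_between = 1932.0, MS_between = 644.0. F = 6.44, F_crit ≈ 2.816. Reject H₀.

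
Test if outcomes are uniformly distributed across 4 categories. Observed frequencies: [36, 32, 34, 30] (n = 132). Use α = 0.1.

Expected = 33 each. χ² = Σ(O-E)²/E = 0.606. df = 3, critical value = 6.251. Fail to reject H₀.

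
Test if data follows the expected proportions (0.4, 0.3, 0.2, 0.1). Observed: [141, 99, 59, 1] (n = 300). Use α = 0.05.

Expected: [120.0, 90.0, 60.0, 30.0]. χ² = 32.625. df = 3, critical = 7.815. Reject H₀.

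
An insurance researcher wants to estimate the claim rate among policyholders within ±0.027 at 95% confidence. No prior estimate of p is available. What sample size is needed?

Conservative approach: use p = 0.5 (maximizes p(1-p) = 0.25). n = z²(0.25)/E² = 1.96²×0.25/0.027² = 1317.4 → n = 1318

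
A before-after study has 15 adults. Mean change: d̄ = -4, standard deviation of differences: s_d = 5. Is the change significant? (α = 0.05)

t = d̄/(s_d/√n) = -4/(5/√15) = -3.098. df = 14, critical t = ±2.145. Reject H₀.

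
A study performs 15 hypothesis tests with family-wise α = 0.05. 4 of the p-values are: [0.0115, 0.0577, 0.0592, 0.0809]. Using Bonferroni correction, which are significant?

Bonferroni α = 0.05/15 = 0.00333. None of the given p-values are significant.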